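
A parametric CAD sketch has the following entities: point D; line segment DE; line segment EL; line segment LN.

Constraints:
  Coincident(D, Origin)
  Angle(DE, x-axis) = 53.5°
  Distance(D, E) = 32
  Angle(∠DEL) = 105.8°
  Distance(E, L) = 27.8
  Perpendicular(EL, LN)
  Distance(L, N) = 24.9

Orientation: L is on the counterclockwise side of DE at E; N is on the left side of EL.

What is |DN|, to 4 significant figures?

36.99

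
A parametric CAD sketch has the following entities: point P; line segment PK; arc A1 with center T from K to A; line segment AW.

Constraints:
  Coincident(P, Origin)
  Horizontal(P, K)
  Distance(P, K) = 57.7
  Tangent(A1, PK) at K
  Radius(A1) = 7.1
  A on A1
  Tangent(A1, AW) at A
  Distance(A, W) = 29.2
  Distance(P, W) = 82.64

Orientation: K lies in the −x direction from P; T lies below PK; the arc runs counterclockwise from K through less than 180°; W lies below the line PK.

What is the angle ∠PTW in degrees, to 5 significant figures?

136.79°

P is at the origin; PK is horizontal with |PK| = 57.7 and K on the −x side, so K = (-57.700, 0.0000). The tangent condition forces TK to be normal to PK, so T = K + (0, -7.1) = (-57.700, -7.1000). Since TA ⟂ AW (tangency), |TW| = √(7.1² + 29.2²) = 30.051 regardless of where A sits on A1. So W lies on both circle(P, 82.64) and circle(T, 30.051); the below-PK intersection is W = (-76.926, -30.196). A is the foot of the tangent from W: A = (-64.076, -3.9754).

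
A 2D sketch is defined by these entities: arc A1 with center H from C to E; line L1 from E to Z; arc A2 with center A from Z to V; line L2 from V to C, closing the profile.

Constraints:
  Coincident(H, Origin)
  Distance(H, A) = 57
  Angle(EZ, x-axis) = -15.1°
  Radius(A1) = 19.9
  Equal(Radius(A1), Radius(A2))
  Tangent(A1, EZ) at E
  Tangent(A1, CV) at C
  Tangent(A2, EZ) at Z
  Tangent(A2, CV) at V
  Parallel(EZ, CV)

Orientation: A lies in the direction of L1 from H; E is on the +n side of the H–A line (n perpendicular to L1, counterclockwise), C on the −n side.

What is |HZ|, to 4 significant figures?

60.37

Tangency of A1 to both parallel lines with radius 19.9 puts E and C at H ± 19.9·n: E = (5.184, 19.21), C = (-5.184, -19.21). Equal radii place Z and V the same way about A: Z = A + 19.9·n = (60.22, 4.364), V = A − 19.9·n = (49.85, -34.06). Then |HZ| = |Z − H| = 60.37.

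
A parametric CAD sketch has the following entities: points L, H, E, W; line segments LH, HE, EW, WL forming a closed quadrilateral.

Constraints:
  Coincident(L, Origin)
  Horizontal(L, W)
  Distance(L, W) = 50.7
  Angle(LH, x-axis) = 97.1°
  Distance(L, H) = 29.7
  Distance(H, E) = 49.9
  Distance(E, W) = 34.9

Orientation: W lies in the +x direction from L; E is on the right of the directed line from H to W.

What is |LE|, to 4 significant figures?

24.26

Checks: |HE| = 49.90 ✓; |EW| = 34.90 ✓.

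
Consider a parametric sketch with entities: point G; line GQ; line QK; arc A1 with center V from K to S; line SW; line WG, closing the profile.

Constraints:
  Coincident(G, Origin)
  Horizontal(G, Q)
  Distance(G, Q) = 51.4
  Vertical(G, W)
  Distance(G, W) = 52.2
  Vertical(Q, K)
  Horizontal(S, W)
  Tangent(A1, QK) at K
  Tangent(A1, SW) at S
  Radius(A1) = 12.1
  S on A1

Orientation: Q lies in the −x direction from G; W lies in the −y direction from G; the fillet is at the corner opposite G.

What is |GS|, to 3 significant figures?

65.3

G is at the origin; G and Q share the same y with |GQ| = 51.4 and Q on the −x side, so Q = (-51.4, 0.00). G and W share the same x with |GW| = 52.2 and W on the −y side, so W = (0.00, -52.2). The virtual corner opposite G is at (-51.4, -52.2). A1 meets QK tangentially, so VK is at right angles to QK and A1 meets SW tangentially, so VS is at right angles to SW, with radius 12.1, so the center V sits 12.1 in from both sides at V = (-39.3, -40.1). That places the tangent points at K = (-51.4, -40.1) on QK and S = (-39.3, -52.2) on SW. Then |GS| = |S − G| = 65.3.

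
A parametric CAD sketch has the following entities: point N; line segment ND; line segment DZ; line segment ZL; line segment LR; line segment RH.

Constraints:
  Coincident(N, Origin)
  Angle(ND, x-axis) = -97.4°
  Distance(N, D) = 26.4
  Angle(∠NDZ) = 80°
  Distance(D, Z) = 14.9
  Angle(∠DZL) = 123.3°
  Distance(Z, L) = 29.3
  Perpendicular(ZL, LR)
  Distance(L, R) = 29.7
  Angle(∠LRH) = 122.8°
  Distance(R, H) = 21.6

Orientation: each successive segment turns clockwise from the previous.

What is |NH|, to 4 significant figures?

19.15

The perpendicularity gives LR at right angles to ZL, so LR runs at 15.90°; with |LR| = 29.7, R = (2.918, 14.59). ∠LRH = 122.8° gives RH at -41.30° from the x-axis; with |RH| = 21.6, H = (19.15, 0.3352). Then |NH| = |H − N| = 19.15.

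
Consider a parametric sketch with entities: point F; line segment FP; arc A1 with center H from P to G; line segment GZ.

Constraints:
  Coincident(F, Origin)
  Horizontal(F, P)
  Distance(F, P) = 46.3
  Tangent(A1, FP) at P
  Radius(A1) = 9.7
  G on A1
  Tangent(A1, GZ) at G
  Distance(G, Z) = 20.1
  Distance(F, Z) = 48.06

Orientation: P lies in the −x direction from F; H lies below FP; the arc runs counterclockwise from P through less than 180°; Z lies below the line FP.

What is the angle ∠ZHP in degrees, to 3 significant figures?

157°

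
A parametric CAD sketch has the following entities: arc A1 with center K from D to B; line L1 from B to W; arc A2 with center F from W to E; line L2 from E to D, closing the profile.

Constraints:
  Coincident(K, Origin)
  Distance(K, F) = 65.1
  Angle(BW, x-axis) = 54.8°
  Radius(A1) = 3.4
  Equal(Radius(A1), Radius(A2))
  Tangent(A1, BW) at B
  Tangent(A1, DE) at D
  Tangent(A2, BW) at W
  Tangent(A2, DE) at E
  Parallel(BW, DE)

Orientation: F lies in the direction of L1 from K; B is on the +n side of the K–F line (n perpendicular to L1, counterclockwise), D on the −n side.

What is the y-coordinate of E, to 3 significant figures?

51.2

The slot axis is L1's direction at 54.8°, so u = (cos 54.8°, sin 54.8°) = (0.576, 0.817) and n = (−sin 54.8°, cos 54.8°) = (-0.817, 0.576). K is at the origin and F lies 65.1 along u from K, so F = 65.1·u = (37.5, 53.2). Tangency of A1 to both parallel lines with radius 3.4 puts B and D at K ± 3.4·n: B = (-2.78, 1.96), D = (2.78, -1.96). Equal radii place W and E the same way about F: W = F + 3.4·n = (34.7, 55.2), E = F − 3.4·n = (40.3, 51.2). So E.y = 51.2.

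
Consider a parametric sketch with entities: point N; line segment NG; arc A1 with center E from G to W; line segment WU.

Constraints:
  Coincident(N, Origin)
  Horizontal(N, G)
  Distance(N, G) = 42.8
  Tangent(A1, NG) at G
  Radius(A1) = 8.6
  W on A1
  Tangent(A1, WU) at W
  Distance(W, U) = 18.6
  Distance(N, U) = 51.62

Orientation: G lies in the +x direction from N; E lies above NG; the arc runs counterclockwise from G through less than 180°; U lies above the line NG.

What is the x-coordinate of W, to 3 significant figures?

50.6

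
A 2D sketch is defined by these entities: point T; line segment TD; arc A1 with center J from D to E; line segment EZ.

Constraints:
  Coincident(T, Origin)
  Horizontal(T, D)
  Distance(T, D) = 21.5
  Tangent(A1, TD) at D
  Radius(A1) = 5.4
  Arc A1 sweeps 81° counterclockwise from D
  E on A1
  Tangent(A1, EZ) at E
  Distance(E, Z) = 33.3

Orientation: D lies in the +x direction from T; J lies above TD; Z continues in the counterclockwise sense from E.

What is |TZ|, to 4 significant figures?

49.28

T is at the origin; T and D share the same y with |TD| = 21.5 and D on the +x side, so D = (21.50, 0.000). A1 meets TD tangentially, so JD is at right angles to TD, so J = D + (0, 5.4) = (21.50, 5.400). On A1, D sits at bearing -90° from J; an 81° counterclockwise sweep puts E at bearing -9°, so E = J + 5.4·(cos -9°, sin -9°) = (26.83, 4.555). Tangency of A1 to EZ means the radius JE is perpendicular to EZ, so EZ runs along (−sin -9°, cos -9°); with |EZ| = 33.3, Z = (32.04, 37.45). Then |TZ| = |Z − T| = 49.28.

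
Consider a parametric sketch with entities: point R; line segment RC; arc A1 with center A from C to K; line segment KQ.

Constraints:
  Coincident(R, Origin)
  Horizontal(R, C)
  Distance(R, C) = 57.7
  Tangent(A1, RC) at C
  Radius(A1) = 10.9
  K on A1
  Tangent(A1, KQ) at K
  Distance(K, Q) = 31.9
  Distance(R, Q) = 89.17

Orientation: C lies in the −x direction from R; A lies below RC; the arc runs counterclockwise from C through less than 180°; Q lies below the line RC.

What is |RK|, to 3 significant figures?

67.5

R is at the origin; RC is horizontal with |RC| = 57.7 and C on the −x side, so C = (-57.7, 0.00). Tangency of A1 to RC means the radius AC is perpendicular to RC, so A = C + (0, -10.9) = (-57.7, -10.9). Since AK ⟂ KQ (tangency), |AQ| = √(10.9² + 31.9²) = 33.7 regardless of where K sits on A1. So Q lies on both circle(R, 89.17) and circle(A, 33.7); the below-RC intersection is Q = (-82.6, -33.6). K is the foot of the tangent from Q: K = (-67.3, -5.67).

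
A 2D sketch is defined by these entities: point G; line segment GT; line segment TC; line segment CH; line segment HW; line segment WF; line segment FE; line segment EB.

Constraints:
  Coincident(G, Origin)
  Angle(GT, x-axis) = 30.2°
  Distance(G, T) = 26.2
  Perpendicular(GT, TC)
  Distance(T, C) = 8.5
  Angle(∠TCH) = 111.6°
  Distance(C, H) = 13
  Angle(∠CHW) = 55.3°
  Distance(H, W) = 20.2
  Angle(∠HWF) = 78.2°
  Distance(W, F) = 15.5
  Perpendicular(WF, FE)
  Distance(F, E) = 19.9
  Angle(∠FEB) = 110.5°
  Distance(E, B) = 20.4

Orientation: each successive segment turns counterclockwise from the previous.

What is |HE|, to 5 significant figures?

11.370

∠HWF = 78.2° gives WF at 55.100° from the x-axis; with |WF| = 15.5, F = (28.236, 16.593). The perpendicularity gives FE at right angles to WF, so FE runs at 145.10°; with |FE| = 19.9, E = (11.915, 27.979). Then |HE| = |E − H| = 11.370.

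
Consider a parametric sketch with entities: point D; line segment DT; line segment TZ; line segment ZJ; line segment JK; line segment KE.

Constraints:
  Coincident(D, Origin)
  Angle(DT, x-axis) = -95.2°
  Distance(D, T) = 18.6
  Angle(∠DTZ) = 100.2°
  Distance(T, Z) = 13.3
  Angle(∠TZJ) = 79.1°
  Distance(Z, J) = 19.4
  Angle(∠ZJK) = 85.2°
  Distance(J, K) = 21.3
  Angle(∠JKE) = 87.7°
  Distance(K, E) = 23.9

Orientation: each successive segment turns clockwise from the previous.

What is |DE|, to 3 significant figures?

27.8

D is at the origin; DT runs at -95.2° with length 18.6, so T = (-1.69, -18.5). ∠DTZ = 100.2° gives TZ at -175° from the x-axis; with |TZ| = 13.3, Z = (-14.9, -19.7). ∠TZJ = 79.1° gives ZJ at 84.1° from the x-axis; with |ZJ| = 19.4, J = (-12.9, -0.385). ∠ZJK = 85.2° gives JK at -10.7° from the x-axis; with |JK| = 21.3, K = (7.99, -4.34). ∠JKE = 87.7° gives KE at -103° from the x-axis; with |KE| = 23.9, E = (2.61, -27.6). Then |DE| = |E − D| = 27.8.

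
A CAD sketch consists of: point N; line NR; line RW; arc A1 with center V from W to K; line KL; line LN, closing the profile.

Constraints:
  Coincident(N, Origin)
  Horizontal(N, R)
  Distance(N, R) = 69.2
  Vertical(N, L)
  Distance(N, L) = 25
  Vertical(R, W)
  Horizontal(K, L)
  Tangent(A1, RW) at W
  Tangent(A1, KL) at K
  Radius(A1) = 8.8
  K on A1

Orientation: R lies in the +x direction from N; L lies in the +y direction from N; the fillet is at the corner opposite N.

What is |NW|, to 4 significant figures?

71.07

N is at the origin; N and R share the same y with |NR| = 69.2 and R on the +x side, so R = (69.20, 0.000). N and L share the same x with |NL| = 25.0 and L on the +y side, so L = (0.000, 25.00). The virtual corner opposite N is at (69.20, 25.00). Tangency of A1 to RW means the radius VW is perpendicular to RW and A1 meets KL tangentially, so VK is at right angles to KL, with radius 8.8, so the center V sits 8.8 in from both sides at V = (60.40, 16.20). That places the tangent points at W = (69.20, 16.20) on RW and K = (60.40, 25.00) on KL. Then |NW| = |W − N| = 71.07.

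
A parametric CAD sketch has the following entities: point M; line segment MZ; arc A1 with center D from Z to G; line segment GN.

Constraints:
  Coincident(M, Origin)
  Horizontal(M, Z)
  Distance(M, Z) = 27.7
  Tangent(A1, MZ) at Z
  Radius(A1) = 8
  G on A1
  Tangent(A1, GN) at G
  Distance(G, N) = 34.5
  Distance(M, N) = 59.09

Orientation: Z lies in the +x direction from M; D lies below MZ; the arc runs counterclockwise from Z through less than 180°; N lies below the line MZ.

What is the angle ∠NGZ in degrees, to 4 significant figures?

114.8°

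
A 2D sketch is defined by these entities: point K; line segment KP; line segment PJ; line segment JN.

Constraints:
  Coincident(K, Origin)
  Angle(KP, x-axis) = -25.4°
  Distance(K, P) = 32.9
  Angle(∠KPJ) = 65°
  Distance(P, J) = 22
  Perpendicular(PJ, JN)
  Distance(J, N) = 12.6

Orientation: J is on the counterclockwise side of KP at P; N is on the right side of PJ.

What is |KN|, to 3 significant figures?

43.2

∠KPJ = 65.0°, so PJ runs at -25.4° + (180° − 65.0°) = 89.6° from the x-axis; with |PJ| = 22.0, J = P + 22.0·(cos 89.6°, sin 89.6°) = (29.9, 7.89). The perpendicularity gives JN at right angles to PJ; with |JN| = 12.6 on the right of PJ, N = J + 12.6·(1.00, -0.00698) = (42.5, 7.80). Then |KN| = |N − K| = 43.2.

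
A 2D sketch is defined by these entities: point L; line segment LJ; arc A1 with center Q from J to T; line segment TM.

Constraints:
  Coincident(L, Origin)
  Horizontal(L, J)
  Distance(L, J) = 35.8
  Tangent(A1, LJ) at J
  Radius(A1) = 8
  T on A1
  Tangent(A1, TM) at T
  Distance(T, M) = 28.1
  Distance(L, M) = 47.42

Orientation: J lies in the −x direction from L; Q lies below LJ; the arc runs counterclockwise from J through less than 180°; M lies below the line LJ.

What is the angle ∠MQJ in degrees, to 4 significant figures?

168.7°

L is at the origin; LJ is horizontal with |LJ| = 35.8 and J on the −x side, so J = (-35.80, 0.000). A1 meets LJ tangentially, so QJ is at right angles to LJ, so Q = J + (0, -8) = (-35.80, -8.000). Since QT ⟂ TM (tangency), |QM| = √(8.0² + 28.1²) = 29.22 regardless of where T sits on A1. So M lies on both circle(L, 47.42) and circle(Q, 29.22); the below-LJ intersection is M = (-30.09, -36.65). T is the foot of the tangent from M: T = (-42.92, -11.65).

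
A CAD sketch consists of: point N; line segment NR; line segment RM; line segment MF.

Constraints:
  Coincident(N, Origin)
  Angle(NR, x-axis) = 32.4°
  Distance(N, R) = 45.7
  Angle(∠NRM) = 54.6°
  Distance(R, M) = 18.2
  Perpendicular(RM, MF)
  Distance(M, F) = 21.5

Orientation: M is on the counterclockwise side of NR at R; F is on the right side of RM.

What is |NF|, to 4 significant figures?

59.33

∠NRM = 54.6°, so RM runs at 32.4° + (180° − 54.6°) = 157.8° from the x-axis; with |RM| = 18.2, M = R + 18.2·(cos 157.8°, sin 157.8°) = (21.73, 31.36). The perpendicularity gives MF at right angles to RM; with |MF| = 21.5 on the right of RM, F = M + 21.5·(0.3778, 0.9259) = (29.86, 51.27). Then |NF| = |F − N| = 59.33.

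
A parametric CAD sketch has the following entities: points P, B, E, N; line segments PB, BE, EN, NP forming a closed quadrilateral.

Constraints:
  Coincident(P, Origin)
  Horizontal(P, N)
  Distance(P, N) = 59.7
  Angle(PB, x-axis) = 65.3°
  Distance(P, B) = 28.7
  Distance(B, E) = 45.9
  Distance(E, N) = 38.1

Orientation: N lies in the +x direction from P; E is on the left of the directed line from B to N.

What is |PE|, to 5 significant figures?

67.921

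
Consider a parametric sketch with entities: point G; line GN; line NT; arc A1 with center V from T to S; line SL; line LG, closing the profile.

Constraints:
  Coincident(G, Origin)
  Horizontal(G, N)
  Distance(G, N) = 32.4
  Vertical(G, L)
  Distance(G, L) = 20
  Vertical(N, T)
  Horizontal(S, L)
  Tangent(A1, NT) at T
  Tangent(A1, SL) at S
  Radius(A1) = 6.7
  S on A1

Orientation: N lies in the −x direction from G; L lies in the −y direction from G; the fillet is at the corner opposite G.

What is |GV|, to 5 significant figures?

28.938

G is at the origin; G and N share the same y with |GN| = 32.4 and N on the −x side, so N = (-32.400, 0.0000). GL is vertical with |GL| = 20.0 and L on the −y side, so L = (0.0000, -20.000). The virtual corner opposite G is at (-32.400, -20.000). A1 meets NT tangentially, so VT is at right angles to NT and tangency of A1 to SL means the radius VS is perpendicular to SL, with radius 6.7, so the center V sits 6.7 in from both sides at V = (-25.700, -13.300). Then |GV| = |V − G| = 28.938.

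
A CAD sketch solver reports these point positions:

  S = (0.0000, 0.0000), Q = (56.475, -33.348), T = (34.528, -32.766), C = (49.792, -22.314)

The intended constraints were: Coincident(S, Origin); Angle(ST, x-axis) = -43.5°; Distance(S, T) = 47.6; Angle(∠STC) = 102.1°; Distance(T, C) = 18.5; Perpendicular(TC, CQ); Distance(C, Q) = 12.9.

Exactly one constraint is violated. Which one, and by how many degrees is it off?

Perpendicular(TC, CQ) — off by 3.20°.

S = (0.00, 0.00) ✓; ST at -43.50° ✓; |ST| = 47.60 ✓; ∠STC = 102.1° ✓; |TC| = 18.50 ✓; ∠(TC, CQ) = 93.20° ✗; |CQ| = 12.90 ✓.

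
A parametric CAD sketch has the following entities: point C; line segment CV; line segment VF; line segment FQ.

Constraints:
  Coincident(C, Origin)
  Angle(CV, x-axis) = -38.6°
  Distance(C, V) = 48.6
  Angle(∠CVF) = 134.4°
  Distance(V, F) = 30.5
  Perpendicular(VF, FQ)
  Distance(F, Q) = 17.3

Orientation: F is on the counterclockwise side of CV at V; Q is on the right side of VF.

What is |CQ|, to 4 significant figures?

82.87

C is at the origin; CV runs at -38.6° with length 48.6, so V = 48.6·(cos -38.6°, sin -38.6°) = (37.98, -30.32). ∠CVF = 134.4°, so VF runs at -38.6° + (180° − 134.4°) = 7.000° from the x-axis; with |VF| = 30.5, F = V + 30.5·(cos 7.000°, sin 7.000°) = (68.25, -26.60). The perpendicularity gives FQ at right angles to VF; with |FQ| = 17.3 on the right of VF, Q = F + 17.3·(0.1219, -0.9925) = (70.36, -43.77). Then |CQ| = |Q − C| = 82.87.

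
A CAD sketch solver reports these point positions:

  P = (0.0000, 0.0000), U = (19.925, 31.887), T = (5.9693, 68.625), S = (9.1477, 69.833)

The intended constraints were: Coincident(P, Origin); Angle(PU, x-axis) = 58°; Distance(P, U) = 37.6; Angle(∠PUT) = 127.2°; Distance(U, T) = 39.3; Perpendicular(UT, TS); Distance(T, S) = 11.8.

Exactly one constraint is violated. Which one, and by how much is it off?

Distance(T, S) = 11.8 — off by 8.40.

P = (0.00, 0.00) ✓; PU at 58.00° ✓; |PU| = 37.60 ✓; ∠PUT = 127.2° ✓; |UT| = 39.30 ✓; ∠(UT, TS) = 89.99° ✓; |TS| = 3.400 ✗.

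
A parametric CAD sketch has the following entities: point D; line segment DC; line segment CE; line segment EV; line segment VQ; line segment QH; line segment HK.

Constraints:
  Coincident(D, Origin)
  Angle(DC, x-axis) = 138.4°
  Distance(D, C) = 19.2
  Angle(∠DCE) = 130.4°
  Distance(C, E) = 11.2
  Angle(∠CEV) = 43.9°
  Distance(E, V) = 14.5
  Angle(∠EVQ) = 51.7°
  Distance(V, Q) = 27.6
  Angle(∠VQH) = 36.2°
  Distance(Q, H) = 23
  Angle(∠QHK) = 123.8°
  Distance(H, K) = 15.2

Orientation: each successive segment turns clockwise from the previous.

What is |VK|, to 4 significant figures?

9.890

D is at the origin; DC runs at 138.4° with length 19.2, so C = (-14.36, 12.75). ∠DCE = 130.4° gives CE at 88.80° from the x-axis; with |CE| = 11.2, E = (-14.12, 23.94). ∠CEV = 43.9° gives EV at -47.30° from the x-axis; with |EV| = 14.5, V = (-4.290, 13.29). ∠EVQ = 51.7° gives VQ at -175.6° from the x-axis; with |VQ| = 27.6, Q = (-31.81, 11.17). ∠VQH = 36.2° gives QH at 40.60° from the x-axis; with |QH| = 23.0, H = (-14.35, 26.14). ∠QHK = 123.8° gives HK at -15.60° from the x-axis; with |HK| = 15.2, K = (0.2948, 22.05). Then |VK| = |K − V| = 9.890.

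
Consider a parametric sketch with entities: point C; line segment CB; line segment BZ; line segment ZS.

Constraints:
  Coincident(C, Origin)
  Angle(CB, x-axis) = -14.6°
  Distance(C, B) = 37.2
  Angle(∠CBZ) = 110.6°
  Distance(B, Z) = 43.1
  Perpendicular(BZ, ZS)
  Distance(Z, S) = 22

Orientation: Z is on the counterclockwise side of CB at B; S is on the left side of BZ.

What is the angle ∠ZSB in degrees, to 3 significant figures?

63.0°

C is at the origin; CB runs at -14.6° with length 37.2, so B = 37.2·(cos -14.6°, sin -14.6°) = (36.0, -9.38). ∠CBZ = 110.6°, so BZ runs at -14.6° + (180° − 110.6°) = 54.8° from the x-axis; with |BZ| = 43.1, Z = B + 43.1·(cos 54.8°, sin 54.8°) = (60.8, 25.8). BZ is perpendicular to ZS; with |ZS| = 22.0 on the left of BZ, S = Z + 22.0·(-0.817, 0.576) = (42.9, 38.5). Then cos ∠ZSB = SZ·SB / (|SZ||SB|), giving 63.0°.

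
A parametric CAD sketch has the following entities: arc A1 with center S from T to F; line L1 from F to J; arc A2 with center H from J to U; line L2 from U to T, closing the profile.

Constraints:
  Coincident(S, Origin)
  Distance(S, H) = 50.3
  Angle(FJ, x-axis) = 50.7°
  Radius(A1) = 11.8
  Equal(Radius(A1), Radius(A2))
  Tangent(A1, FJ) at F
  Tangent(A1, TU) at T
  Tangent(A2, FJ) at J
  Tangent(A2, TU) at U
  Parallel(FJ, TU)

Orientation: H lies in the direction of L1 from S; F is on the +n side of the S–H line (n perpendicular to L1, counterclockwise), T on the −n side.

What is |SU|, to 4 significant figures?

51.67

Tangency of A1 to both parallel lines with radius 11.8 puts F and T at S ± 11.8·n: F = (-9.131, 7.474), T = (9.131, -7.474). Equal radii place J and U the same way about H: J = H + 11.8·n = (22.73, 46.40), U = H − 11.8·n = (40.99, 31.45). Then |SU| = |U − S| = 51.67.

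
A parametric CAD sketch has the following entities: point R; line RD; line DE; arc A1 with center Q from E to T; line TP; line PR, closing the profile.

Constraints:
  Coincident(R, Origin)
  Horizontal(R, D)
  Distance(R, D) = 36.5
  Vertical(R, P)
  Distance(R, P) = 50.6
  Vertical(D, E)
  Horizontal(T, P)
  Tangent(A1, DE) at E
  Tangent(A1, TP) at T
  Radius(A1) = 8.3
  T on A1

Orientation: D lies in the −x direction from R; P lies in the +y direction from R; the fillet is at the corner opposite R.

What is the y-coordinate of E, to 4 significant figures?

42.30

The virtual corner opposite R is at (-36.50, 50.60). Tangency of A1 to DE means the radius QE is perpendicular to DE and tangency of A1 to TP means the radius QT is perpendicular to TP, with radius 8.3, so the center Q sits 8.3 in from both sides at Q = (-28.20, 42.30). That places the tangent points at E = (-36.50, 42.30) on DE and T = (-28.20, 50.60) on TP. So E.y = 42.30.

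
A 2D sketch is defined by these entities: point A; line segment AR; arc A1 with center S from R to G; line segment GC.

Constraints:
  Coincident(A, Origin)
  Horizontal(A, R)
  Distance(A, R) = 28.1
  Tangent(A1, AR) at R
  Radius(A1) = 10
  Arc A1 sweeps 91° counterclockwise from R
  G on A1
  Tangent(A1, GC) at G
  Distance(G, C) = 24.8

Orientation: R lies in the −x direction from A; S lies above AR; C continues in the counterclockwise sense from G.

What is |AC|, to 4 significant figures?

39.58

A is at the origin; AR is horizontal with |AR| = 28.1 and R on the −x side, so R = (-28.10, 0.000). A1 meets AR tangentially, so SR is at right angles to AR, so S = R + (0, 10) = (-28.10, 10.00). On A1, R sits at bearing -90° from S; a 91° counterclockwise sweep puts G at bearing 1°, so G = S + 10.0·(cos 1°, sin 1°) = (-18.10, 10.17). Tangency of A1 to GC means the radius SG is perpendicular to GC, so GC runs along (−sin 1°, cos 1°); with |GC| = 24.8, C = (-18.53, 34.97). Then |AC| = |C − A| = 39.58.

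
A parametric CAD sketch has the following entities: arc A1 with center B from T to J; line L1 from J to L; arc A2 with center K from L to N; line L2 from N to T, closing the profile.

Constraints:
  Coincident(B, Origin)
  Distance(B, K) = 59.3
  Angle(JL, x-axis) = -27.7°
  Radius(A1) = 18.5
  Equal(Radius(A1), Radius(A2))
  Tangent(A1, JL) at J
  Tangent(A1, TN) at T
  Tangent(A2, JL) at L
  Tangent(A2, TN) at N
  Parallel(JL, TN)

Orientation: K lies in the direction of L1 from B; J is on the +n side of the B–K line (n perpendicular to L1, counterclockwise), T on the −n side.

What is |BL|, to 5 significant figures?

62.119

The slot axis is L1's direction at -27.7°, so u = (cos -27.7°, sin -27.7°) = (0.88539, -0.46484) and n = (−sin -27.7°, cos -27.7°) = (0.46484, 0.88539). B is at the origin and K lies 59.3 along u from B, so K = 59.3·u = (52.504, -27.565). Tangency of A1 to both parallel lines with radius 18.5 puts J and T at B ± 18.5·n: J = (8.5996, 16.380), T = (-8.5996, -16.380). Equal radii place L and N the same way about K: L = K + 18.5·n = (61.103, -11.185), N = K − 18.5·n = (43.904, -43.945). Then |BL| = |L − B| = 62.119.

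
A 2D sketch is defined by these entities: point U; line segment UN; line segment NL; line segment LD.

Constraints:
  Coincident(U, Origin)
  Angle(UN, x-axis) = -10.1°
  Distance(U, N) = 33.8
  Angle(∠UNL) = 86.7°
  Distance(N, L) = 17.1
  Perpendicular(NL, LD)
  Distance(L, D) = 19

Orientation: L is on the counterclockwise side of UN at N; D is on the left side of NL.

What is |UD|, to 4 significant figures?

21.14

U is at the origin; UN runs at -10.1° with length 33.8, so N = 33.8·(cos -10.1°, sin -10.1°) = (33.28, -5.927). ∠UNL = 86.7°, so NL runs at -10.1° + (180° − 86.7°) = 83.20° from the x-axis; with |NL| = 17.1, L = N + 17.1·(cos 83.20°, sin 83.20°) = (35.30, 11.05). The perpendicularity gives LD at right angles to NL; with |LD| = 19.0 on the left of NL, D = L + 19.0·(-0.9930, 0.1184) = (16.43, 13.30). Then |UD| = |D − U| = 21.14.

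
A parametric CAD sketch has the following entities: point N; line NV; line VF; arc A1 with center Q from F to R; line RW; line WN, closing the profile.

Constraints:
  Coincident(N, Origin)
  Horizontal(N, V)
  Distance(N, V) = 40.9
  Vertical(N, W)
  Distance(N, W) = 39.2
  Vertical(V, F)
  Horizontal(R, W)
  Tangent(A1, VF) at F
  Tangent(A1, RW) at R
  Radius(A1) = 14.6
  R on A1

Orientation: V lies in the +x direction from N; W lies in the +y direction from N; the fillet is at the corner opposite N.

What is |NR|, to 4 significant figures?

47.21

N is at the origin; N and V share the same y with |NV| = 40.9 and V on the +x side, so V = (40.90, 0.000). N and W share the same x with |NW| = 39.2 and W on the +y side, so W = (0.000, 39.20). The virtual corner opposite N is at (40.90, 39.20). Tangency of A1 to VF means the radius QF is perpendicular to VF and A1 meets RW tangentially, so QR is at right angles to RW, with radius 14.6, so the center Q sits 14.6 in from both sides at Q = (26.30, 24.60). That places the tangent points at F = (40.90, 24.60) on VF and R = (26.30, 39.20) on RW. Then |NR| = |R − N| = 47.21.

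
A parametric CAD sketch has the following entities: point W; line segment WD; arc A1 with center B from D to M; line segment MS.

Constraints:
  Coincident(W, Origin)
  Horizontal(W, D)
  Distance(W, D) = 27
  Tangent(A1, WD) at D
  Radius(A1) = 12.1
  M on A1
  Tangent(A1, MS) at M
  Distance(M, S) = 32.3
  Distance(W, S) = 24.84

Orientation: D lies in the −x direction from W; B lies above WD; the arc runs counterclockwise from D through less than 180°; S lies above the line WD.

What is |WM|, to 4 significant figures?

19.26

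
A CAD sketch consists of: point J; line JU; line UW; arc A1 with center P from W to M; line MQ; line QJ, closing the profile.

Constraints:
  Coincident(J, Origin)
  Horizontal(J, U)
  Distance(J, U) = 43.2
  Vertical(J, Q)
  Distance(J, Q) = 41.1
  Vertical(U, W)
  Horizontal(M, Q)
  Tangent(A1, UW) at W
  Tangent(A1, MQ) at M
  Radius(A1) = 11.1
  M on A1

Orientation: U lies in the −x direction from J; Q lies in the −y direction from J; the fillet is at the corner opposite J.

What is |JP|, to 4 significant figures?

43.94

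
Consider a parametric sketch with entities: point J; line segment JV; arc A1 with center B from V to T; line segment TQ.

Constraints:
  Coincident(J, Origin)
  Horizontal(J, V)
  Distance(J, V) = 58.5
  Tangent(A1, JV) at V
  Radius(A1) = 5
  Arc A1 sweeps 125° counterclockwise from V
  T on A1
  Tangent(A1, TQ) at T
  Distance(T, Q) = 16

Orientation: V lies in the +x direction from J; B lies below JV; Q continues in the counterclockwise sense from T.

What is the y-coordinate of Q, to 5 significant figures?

-20.974

J is at the origin; J and V share the same y with |JV| = 58.5 and V on the +x side, so V = (58.500, 0.0000). Since A1 is tangent to JV there, BV ⟂ JV, so B = V + (0, -5) = (58.500, -5.0000). On A1, V sits at bearing 90° from B; a 125° counterclockwise sweep puts T at bearing 215°, so T = B + 5.0·(cos 215°, sin 215°) = (54.404, -7.8679). A1 meets TQ tangentially, so BT is at right angles to TQ, so TQ runs along (−sin 215°, cos 215°); with |TQ| = 16.0, Q = (63.581, -20.974). So Q.y = -20.974.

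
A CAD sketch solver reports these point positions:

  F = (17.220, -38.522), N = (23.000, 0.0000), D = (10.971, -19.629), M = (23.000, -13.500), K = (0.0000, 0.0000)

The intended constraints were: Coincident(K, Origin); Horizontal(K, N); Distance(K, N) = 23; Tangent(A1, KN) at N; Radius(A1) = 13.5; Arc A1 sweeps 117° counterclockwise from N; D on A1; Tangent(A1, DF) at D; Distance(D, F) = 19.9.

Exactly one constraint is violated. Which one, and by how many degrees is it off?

Tangent(A1, DF) at D — off by 8.70°.

K = (0.00, 0.00) ✓; K.y = 0.00, N.y = 0.00 ✓; |KN| = 23.00 ✓; ∠(MN, NK) = 90.00° ✓; |MN| = 13.50 ✓; bearing(M→D) − bearing(M→N) = 117.0° ✓; |MD| = 13.50 ✓; ∠(MD, DF) = 98.70° ✗; |DF| = 19.90 ✓.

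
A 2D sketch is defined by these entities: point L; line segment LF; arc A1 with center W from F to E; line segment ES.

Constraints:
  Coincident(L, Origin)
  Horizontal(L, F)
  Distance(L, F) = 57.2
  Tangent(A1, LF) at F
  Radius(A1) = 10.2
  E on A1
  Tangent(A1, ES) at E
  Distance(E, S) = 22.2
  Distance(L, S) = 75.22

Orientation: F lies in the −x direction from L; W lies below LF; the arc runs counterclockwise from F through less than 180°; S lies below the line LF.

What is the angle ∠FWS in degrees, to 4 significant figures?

153.7°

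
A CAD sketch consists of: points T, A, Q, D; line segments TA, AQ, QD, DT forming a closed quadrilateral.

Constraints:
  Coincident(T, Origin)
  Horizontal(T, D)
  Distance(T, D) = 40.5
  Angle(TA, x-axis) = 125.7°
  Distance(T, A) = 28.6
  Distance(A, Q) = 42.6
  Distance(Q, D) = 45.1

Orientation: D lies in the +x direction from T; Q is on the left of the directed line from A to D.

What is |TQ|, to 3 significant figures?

46.6

T is at the origin; TD is horizontal with |TD| = 40.5 and D in +x, so D = (40.5, 0). TA runs at 125.7° with |TA| = 28.6, so A = (-16.7, 23.2). Q is determined by |AQ| = 42.6 and |QD| = 45.1 together: it lies at the intersection of circle(A, 42.6) and circle(D, 45.1). With |AD| = 61.7, the foot of the radical line on AD is 29.1 from A and the perpendicular offset is √(42.6² − 29.1²) = 31.1. Taking the left-of-AD solution: Q = (22.0, 41.1).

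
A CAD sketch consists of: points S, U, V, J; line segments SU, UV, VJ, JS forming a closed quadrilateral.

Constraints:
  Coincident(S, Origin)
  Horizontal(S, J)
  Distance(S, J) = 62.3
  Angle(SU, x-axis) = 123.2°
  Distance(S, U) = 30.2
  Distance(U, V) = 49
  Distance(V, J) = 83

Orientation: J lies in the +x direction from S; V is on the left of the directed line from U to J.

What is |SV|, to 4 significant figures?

66.52

S is at the origin; SJ is horizontal with |SJ| = 62.3 and J in +x, so J = (62.3, 0). SU runs at 123.2° with |SU| = 30.2, so U = (-16.54, 25.27). V is determined by |UV| = 49.0 and |VJ| = 83.0 together: it lies at the intersection of circle(U, 49.0) and circle(J, 83.0). With |UJ| = 82.79, the foot of the radical line on UJ is 14.29 from U and the perpendicular offset is √(49.0² − 14.29²) = 46.87. Taking the left-of-UJ solution: V = (11.38, 65.54).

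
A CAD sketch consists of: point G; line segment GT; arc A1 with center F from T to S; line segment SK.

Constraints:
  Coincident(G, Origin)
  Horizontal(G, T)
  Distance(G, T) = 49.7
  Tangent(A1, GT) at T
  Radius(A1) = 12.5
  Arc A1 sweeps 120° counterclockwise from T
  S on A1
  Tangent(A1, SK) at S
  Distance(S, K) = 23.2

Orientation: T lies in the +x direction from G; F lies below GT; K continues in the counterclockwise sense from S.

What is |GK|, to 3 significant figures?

63.7

G is at the origin; GT is horizontal with |GT| = 49.7 and T on the +x side, so T = (49.7, 0.00). The tangent condition forces FT to be normal to GT, so F = T + (0, -12.5) = (49.7, -12.5). On A1, T sits at bearing 90° from F; a 120° counterclockwise sweep puts S at bearing 210°, so S = F + 12.5·(cos 210°, sin 210°) = (38.9, -18.8). A1 meets SK tangentially, so FS is at right angles to SK, so SK runs along (−sin 210°, cos 210°); with |SK| = 23.2, K = (50.5, -38.8). Then |GK| = |K − G| = 63.7.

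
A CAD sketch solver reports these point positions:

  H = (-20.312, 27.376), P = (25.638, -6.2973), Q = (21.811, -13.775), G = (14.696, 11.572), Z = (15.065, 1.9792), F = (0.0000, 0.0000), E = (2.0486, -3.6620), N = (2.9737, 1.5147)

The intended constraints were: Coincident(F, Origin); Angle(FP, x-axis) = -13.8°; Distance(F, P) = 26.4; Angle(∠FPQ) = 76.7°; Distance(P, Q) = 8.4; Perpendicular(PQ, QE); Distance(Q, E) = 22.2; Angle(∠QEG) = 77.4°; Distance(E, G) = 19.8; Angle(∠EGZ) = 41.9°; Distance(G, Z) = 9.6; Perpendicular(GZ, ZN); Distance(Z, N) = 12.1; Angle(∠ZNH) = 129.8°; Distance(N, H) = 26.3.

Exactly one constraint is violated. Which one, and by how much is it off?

Distance(N, H) = 26.3 — off by 8.50.

F = (0.00, 0.00) ✓; FP at -13.80° ✓; |FP| = 26.40 ✓; ∠FPQ = 76.70° ✓; |PQ| = 8.400 ✓; ∠(PQ, QE) = 90.00° ✓; |QE| = 22.20 ✓; ∠QEG = 77.40° ✓; |EG| = 19.80 ✓; ∠EGZ = 41.90° ✓; |GZ| = 9.600 ✓; ∠(GZ, ZN) = 90.00° ✓; |ZN| = 12.10 ✓; ∠ZNH = 129.8° ✓; |NH| = 34.80 ✗.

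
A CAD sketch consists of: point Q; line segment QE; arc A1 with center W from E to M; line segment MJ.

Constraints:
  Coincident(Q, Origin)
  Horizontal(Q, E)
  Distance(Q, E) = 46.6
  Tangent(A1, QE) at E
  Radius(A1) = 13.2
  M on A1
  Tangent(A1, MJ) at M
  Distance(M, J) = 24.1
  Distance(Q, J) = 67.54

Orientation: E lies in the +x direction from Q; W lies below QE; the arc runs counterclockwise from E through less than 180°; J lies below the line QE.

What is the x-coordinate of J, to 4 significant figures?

54.85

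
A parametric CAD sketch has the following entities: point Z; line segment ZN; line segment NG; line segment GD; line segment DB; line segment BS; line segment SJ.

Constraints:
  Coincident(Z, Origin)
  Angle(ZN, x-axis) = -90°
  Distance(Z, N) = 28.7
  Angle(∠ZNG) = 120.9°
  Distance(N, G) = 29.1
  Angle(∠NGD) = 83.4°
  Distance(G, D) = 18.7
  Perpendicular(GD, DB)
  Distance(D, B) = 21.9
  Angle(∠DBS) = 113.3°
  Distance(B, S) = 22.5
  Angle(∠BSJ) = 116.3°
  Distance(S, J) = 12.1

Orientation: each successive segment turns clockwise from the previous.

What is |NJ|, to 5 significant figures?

15.696

Z is at the origin; ZN runs at -90.0° with length 28.7, so N = (1.7574e-15, -28.700). ∠ZNG = 120.9° gives NG at -149.10° from the x-axis; with |NG| = 29.1, G = (-24.970, -43.644). ∠NGD = 83.4° gives GD at 114.30° from the x-axis; with |GD| = 18.7, D = (-32.665, -26.601). The perpendicularity gives DB at right angles to GD, so DB runs at 24.300°; with |DB| = 21.9, B = (-12.705, -17.589). ∠DBS = 113.3° gives BS at -42.400° from the x-axis; with |BS| = 22.5, S = (3.9100, -32.760). ∠BSJ = 116.3° gives SJ at -106.10° from the x-axis; with |SJ| = 12.1, J = (0.55446, -44.386). Then |NJ| = |J − N| = 15.696.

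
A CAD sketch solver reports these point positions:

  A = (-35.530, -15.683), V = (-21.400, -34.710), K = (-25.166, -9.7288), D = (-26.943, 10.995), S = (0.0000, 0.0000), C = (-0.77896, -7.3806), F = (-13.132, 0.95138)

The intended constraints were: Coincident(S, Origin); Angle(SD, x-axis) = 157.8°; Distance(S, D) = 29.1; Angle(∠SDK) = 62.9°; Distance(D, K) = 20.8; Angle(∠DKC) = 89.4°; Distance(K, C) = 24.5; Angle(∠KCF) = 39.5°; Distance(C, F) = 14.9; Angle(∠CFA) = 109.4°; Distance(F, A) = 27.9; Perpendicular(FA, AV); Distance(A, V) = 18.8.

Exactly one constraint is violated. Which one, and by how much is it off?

Distance(A, V) = 18.8 — off by 4.90.

S = (0.00, 0.00) ✓; SD at 157.8° ✓; |SD| = 29.10 ✓; ∠SDK = 62.90° ✓; |DK| = 20.80 ✓; ∠DKC = 89.40° ✓; |KC| = 24.50 ✓; ∠KCF = 39.50° ✓; |CF| = 14.90 ✓; ∠CFA = 109.4° ✓; |FA| = 27.90 ✓; ∠(FA, AV) = 90.00° ✓; |AV| = 23.70 ✗.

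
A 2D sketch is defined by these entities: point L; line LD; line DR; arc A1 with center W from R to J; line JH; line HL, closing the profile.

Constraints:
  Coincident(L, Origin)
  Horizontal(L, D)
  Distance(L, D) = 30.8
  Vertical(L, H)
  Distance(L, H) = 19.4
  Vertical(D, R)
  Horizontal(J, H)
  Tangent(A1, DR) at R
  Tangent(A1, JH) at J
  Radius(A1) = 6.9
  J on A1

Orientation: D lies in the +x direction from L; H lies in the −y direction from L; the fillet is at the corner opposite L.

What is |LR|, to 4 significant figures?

33.24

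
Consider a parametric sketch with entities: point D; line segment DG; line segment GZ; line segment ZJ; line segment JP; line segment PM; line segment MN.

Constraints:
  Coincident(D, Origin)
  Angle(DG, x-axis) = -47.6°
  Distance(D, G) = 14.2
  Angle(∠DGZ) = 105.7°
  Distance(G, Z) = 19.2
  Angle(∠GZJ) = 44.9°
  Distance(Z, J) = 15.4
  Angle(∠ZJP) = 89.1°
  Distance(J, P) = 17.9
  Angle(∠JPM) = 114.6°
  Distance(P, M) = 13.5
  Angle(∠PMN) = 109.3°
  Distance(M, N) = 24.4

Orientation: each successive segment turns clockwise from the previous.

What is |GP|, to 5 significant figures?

4.6028

∠GZJ = 44.9° gives ZJ at 103.00° from the x-axis; with |ZJ| = 15.4, J = (-4.0352, -11.781). ∠ZJP = 89.1° gives JP at 12.100° from the x-axis; with |JP| = 17.9, P = (13.467, -8.0289). Then |GP| = |P − G| = 4.6028.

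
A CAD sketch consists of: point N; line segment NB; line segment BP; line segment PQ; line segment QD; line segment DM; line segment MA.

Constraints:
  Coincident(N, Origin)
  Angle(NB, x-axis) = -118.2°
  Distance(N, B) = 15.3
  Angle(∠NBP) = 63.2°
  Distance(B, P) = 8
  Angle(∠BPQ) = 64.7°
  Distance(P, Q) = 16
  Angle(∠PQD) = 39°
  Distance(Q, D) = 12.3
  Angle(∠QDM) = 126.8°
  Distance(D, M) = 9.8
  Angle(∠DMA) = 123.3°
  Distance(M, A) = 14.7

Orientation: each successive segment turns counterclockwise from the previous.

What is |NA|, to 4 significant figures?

21.02

N is at the origin; NB runs at -118.2° with length 15.3, so B = (-7.230, -13.48). ∠NBP = 63.2° gives BP at -1.400° from the x-axis; with |BP| = 8.0, P = (0.7676, -13.68). ∠BPQ = 64.7° gives PQ at 113.9° from the x-axis; with |PQ| = 16.0, Q = (-5.715, 0.9487). ∠PQD = 39.0° gives QD at -105.1° from the x-axis; with |QD| = 12.3, D = (-8.919, -10.93). ∠QDM = 126.8° gives DM at -51.90° from the x-axis; with |DM| = 9.8, M = (-2.872, -18.64). ∠DMA = 123.3° gives MA at 4.800° from the x-axis; with |MA| = 14.7, A = (11.78, -17.41). Then |NA| = |A − N| = 21.02.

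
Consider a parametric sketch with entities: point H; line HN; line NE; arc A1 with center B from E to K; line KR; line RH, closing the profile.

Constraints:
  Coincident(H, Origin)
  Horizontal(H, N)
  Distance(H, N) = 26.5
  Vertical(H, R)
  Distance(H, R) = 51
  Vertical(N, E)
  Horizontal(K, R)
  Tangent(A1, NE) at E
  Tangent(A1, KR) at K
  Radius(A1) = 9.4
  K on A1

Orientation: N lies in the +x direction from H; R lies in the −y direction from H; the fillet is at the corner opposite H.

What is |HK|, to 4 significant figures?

53.79

The virtual corner opposite H is at (26.50, -51.00). The tangent condition forces BE to be normal to NE and since A1 is tangent to KR there, BK ⟂ KR, with radius 9.4, so the center B sits 9.4 in from both sides at B = (17.10, -41.60). That places the tangent points at E = (26.50, -41.60) on NE and K = (17.10, -51.00) on KR. Then |HK| = |K − H| = 53.79.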